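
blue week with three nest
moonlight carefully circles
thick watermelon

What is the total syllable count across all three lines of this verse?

Line 1: blue(1) + week(1) + with(1) + three(1) + nest(1) = 5
Line 2: moonlight(2) + carefully(3) + circles(2) = 7
Line 3: thick(1) + watermelon(4) = 5
Total: 5 + 7 + 5 = 17

17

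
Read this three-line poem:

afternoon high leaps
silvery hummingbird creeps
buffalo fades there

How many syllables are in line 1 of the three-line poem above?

5

Line 1: afternoon(3) + high(1) + leaps(1) = 5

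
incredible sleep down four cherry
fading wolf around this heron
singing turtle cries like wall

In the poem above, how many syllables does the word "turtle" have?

2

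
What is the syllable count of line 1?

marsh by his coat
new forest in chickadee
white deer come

Line 1: marsh(1) + by(1) + his(1) + coat(1) = 4

4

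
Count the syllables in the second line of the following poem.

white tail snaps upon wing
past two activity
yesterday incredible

6

The second line: past(1) + two(1) + activity(4) = 6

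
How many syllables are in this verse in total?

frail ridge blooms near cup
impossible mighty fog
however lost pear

17

Line 1: frail (1), ridge (1), blooms (1), near (1), cup (1) → 5
Line 2: impossible (4), mighty (2), fog (1) → 7
Line 3: however (3), lost (1), pear (1) → 5
Total: 5 + 7 + 5 = 17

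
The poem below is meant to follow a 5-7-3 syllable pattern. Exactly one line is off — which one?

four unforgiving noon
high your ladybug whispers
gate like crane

The first line

Line 1: "four unforgiving noon": 1+4+1 = 6 (expected 5)
Line 2: "high your ladybug whispers": 1+1+3+2 = 7 ✓
Line 3: "gate like crane": 1+1+1 = 3 ✓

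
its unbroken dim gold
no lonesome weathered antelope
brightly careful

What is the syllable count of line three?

Line three: brightly(2) + careful(2) = 4

4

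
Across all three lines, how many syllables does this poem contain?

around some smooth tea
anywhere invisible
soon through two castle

Line 1: around(2) + some(1) + smooth(1) + tea(1) = 5
Line 2: anywhere(3) + invisible(4) = 7
Line 3: soon(1) + through(1) + two(1) + castle(2) = 5
Total: 5 + 7 + 5 = 17

17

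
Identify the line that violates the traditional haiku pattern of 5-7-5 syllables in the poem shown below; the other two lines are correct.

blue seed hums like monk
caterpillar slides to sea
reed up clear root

Line 1: "blue seed hums like monk": 1+1+1+1+1 = 5 ✓
Line 2: "caterpillar slides to sea": 4+1+1+1 = 7 ✓
Line 3: "reed up clear root": 1+1+1+1 = 4 (expected 5)

The third line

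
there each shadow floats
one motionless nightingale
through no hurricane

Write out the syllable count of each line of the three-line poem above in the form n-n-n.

Line 1: there(1) + each(1) + shadow(2) + floats(1) = 5
Line 2: one(1) + motionless(3) + nightingale(3) = 7
Line 3: through(1) + no(1) + hurricane(3) = 5

5-7-5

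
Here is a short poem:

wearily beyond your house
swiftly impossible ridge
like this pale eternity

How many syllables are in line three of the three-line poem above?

Line three: "like this pale eternity": 1+1+1+4 = 7

7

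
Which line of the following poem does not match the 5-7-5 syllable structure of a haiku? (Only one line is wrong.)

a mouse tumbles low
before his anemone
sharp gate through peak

Line 1: a(1) + mouse(1) + tumbles(2) + low(1) = 5 ✓
Line 2: before(2) + his(1) + anemone(4) = 7 ✓
Line 3: sharp(1) + gate(1) + through(1) + peak(1) = 4 (expected 5)

Line 3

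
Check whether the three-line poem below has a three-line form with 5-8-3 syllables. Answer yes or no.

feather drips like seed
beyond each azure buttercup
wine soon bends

Line 1: feather(2) + drips(1) + like(1) + seed(1) = 5 ✓
Line 2: beyond(2) + each(1) + azure(2) + buttercup(3) = 8 ✓
Line 3: wine(1) + soon(1) + bends(1) = 3 ✓

Yes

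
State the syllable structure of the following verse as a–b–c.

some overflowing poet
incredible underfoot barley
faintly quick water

Line 1: some (1), overflowing (4), poet (2) → 7
Line 2: incredible (4), underfoot (3), barley (2) → 9
Line 3: faintly (2), quick (1), water (2) → 5

7–9–5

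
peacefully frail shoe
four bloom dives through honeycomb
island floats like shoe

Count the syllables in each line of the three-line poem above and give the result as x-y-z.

5-7-5

Line 1: peacefully (3), frail (1), shoe (1) → 5
Line 2: four (1), bloom (1), dives (1), through (1), honeycomb (3) → 7
Line 3: island (2), floats (1), like (1), shoe (1) → 5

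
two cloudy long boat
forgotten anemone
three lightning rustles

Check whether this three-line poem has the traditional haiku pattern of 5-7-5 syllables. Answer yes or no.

Yes

Line 1: two (1), cloudy (2), long (1), boat (1) → 5 ✓
Line 2: forgotten (3), anemone (4) → 7 ✓
Line 3: three (1), lightning (2), rustles (2) → 5 ✓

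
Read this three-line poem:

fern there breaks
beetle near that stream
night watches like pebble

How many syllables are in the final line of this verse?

The final line: night (1), watches (2), like (1), pebble (2) → 6

6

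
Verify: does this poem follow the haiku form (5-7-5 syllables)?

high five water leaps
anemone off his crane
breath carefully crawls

Line 1: "high five water leaps": 1+1+2+1 = 5 ✓
Line 2: "anemone off his crane": 4+1+1+1 = 7 ✓
Line 3: "breath carefully crawls": 1+3+1 = 5 ✓

Yes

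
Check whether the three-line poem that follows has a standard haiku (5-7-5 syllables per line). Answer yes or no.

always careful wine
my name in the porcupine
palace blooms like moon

Yes

Line 1: always (2), careful (2), wine (1) → 5 ✓
Line 2: my (1), name (1), in (1), the (1), porcupine (3) → 7 ✓
Line 3: palace (2), blooms (1), like (1), moon (1) → 5 ✓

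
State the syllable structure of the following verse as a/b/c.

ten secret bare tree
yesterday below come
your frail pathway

5/6/4

Line 1: ten(1) + secret(2) + bare(1) + tree(1) = 5
Line 2: yesterday(3) + below(2) + come(1) = 6
Line 3: your(1) + frail(1) + pathway(2) = 4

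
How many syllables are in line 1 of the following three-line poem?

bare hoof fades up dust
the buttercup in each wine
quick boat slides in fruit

Line 1: "bare hoof fades up dust": 1+1+1+1+1 = 5

5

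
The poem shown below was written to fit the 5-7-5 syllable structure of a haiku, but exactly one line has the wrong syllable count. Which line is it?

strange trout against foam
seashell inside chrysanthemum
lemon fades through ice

Line 1: "strange trout against foam": 1+1+2+1 = 5 ✓
Line 2: "seashell inside chrysanthemum": 2+2+4 = 8 (expected 7)
Line 3: "lemon fades through ice": 2+1+1+1 = 5 ✓

The second line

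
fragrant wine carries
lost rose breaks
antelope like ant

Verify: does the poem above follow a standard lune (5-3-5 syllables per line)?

Yes

Line 1: "fragrant wine carries": 2+1+2 = 5 ✓
Line 2: "lost rose breaks": 1+1+1 = 3 ✓
Line 3: "antelope like ant": 3+1+1 = 5 ✓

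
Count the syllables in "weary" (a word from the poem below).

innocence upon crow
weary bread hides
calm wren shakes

2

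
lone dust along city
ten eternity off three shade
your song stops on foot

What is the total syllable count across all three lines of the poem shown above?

19

Line 1: lone(1) + dust(1) + along(2) + city(2) = 6
Line 2: ten(1) + eternity(4) + off(1) + three(1) + shade(1) = 8
Line 3: your(1) + song(1) + stops(1) + on(1) + foot(1) = 5
Total: 6 + 8 + 5 = 19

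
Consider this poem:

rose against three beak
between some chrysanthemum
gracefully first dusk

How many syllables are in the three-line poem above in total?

Line 1: "rose against three beak": 1+2+1+1 = 5
Line 2: "between some chrysanthemum": 2+1+4 = 7
Line 3: "gracefully first dusk": 3+1+1 = 5
Total: 5 + 7 + 5 = 17

17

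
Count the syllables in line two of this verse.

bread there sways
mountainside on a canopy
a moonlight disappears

Line two: "mountainside on a canopy": 3+1+1+3 = 8

8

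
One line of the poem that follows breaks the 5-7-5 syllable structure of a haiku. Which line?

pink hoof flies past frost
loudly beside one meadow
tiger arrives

Line 1: "pink hoof flies past frost": 1+1+1+1+1 = 5 ✓
Line 2: "loudly beside one meadow": 2+2+1+2 = 7 ✓
Line 3: "tiger arrives": 2+2 = 4 (expected 5)

Line 3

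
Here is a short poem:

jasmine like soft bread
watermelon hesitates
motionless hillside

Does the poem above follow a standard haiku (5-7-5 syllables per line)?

Yes

Line 1: "jasmine like soft bread": 2+1+1+1 = 5 ✓
Line 2: "watermelon hesitates": 4+3 = 7 ✓
Line 3: "motionless hillside": 3+2 = 5 ✓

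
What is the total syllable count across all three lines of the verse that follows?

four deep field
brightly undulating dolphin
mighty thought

Line 1: "four deep field": 1+1+1 = 3
Line 2: "brightly undulating dolphin": 2+4+2 = 8
Line 3: "mighty thought": 2+1 = 3
Total: 3 + 8 + 3 = 14

14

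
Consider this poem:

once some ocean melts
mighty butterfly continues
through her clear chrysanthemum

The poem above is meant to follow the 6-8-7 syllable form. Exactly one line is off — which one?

Line 1: once (1), some (1), ocean (2), melts (1) → 5 (expected 6)
Line 2: mighty (2), butterfly (3), continues (3) → 8 ✓
Line 3: through (1), her (1), clear (1), chrysanthemum (4) → 7 ✓

The first line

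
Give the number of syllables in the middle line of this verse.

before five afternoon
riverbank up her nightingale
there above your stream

8

The middle line: riverbank(3) + up(1) + her(1) + nightingale(3) = 8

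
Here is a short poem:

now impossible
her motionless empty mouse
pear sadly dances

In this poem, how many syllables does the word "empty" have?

2

"empty" has 2 syllables.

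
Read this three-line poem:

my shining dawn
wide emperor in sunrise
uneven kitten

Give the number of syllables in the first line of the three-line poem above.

4

The first line: my(1) + shining(2) + dawn(1) = 4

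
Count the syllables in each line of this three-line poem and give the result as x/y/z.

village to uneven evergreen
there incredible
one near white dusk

9/5/4

Line 1: village(2) + to(1) + uneven(3) + evergreen(3) = 9
Line 2: there(1) + incredible(4) = 5
Line 3: one(1) + near(1) + white(1) + dusk(1) = 4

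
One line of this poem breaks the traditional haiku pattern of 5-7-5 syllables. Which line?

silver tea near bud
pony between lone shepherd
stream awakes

Line 1: "silver tea near bud": 2+1+1+1 = 5 ✓
Line 2: "pony between lone shepherd": 2+2+1+2 = 7 ✓
Line 3: "stream awakes": 1+2 = 3 (expected 5)

The third line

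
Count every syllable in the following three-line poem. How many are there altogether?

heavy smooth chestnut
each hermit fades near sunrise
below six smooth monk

17

Line 1: heavy (2), smooth (1), chestnut (2) → 5
Line 2: each (1), hermit (2), fades (1), near (1), sunrise (2) → 7
Line 3: below (2), six (1), smooth (1), monk (1) → 5
Total: 5 + 7 + 5 = 17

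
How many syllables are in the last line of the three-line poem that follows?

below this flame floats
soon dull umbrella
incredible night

The last line: incredible(4) + night(1) = 5

5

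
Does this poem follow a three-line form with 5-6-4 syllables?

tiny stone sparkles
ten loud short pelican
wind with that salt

Line 1: "tiny stone sparkles": 2+1+2 = 5 ✓
Line 2: "ten loud short pelican": 1+1+1+3 = 6 ✓
Line 3: "wind with that salt": 1+1+1+1 = 4 ✓

Yes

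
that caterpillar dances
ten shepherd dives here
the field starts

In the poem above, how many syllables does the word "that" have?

1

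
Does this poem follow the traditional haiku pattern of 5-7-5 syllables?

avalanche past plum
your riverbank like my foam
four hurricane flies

Line 1: avalanche (3), past (1), plum (1) → 5 ✓
Line 2: your (1), riverbank (3), like (1), my (1), foam (1) → 7 ✓
Line 3: four (1), hurricane (3), flies (1) → 5 ✓

Yes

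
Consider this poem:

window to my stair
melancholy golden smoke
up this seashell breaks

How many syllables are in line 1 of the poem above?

5

Line 1: window (2), to (1), my (1), stair (1) → 5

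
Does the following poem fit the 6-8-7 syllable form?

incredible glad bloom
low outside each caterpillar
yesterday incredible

Yes

Line 1: incredible (4), glad (1), bloom (1) → 6 ✓
Line 2: low (1), outside (2), each (1), caterpillar (4) → 8 ✓
Line 3: yesterday (3), incredible (4) → 7 ✓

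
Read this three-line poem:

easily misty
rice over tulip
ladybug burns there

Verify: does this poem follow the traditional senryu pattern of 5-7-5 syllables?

Line 1: "easily misty": 3+2 = 5 ✓
Line 2: "rice over tulip": 1+2+2 = 5 (expected 7)
Line 3: "ladybug burns there": 3+1+1 = 5 ✓

No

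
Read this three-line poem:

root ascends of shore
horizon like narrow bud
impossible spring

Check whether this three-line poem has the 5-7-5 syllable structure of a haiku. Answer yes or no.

Yes

Line 1: root (1), ascends (2), of (1), shore (1) → 5 ✓
Line 2: horizon (3), like (1), narrow (2), bud (1) → 7 ✓
Line 3: impossible (4), spring (1) → 5 ✓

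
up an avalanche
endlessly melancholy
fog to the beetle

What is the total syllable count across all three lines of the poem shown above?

Line 1: up (1), an (1), avalanche (3) → 5
Line 2: endlessly (3), melancholy (4) → 7
Line 3: fog (1), to (1), the (1), beetle (2) → 5
Total: 5 + 7 + 5 = 17

17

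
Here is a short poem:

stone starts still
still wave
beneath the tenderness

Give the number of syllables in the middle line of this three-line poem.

The middle line: still(1) + wave(1) = 2

2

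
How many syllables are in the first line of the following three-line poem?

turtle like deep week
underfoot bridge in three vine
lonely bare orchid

5

The first line: turtle (2), like (1), deep (1), week (1) → 5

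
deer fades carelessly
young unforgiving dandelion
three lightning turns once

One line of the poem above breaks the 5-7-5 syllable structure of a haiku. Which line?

Line 1: deer(1) + fades(1) + carelessly(3) = 5 ✓
Line 2: young(1) + unforgiving(4) + dandelion(4) = 9 (expected 7)
Line 3: three(1) + lightning(2) + turns(1) + once(1) = 5 ✓

The second line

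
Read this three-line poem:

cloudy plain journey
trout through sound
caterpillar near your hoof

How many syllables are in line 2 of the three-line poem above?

Line 2: "trout through sound": 1+1+1 = 3

3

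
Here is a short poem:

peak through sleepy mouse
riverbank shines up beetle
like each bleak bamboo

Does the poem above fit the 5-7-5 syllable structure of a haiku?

Line 1: "peak through sleepy mouse": 1+1+2+1 = 5 ✓
Line 2: "riverbank shines up beetle": 3+1+1+2 = 7 ✓
Line 3: "like each bleak bamboo": 1+1+1+2 = 5 ✓

Yes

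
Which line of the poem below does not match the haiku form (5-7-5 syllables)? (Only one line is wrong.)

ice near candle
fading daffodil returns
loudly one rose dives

Line 1: "ice near candle": 1+1+2 = 4 (expected 5)
Line 2: "fading daffodil returns": 2+3+2 = 7 ✓
Line 3: "loudly one rose dives": 2+1+1+1 = 5 ✓

Line 1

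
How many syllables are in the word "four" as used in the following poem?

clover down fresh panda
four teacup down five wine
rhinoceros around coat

1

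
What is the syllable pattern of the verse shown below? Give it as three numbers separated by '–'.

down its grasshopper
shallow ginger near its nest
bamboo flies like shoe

5–7–5

Line 1: down(1) + its(1) + grasshopper(3) = 5
Line 2: shallow(2) + ginger(2) + near(1) + its(1) + nest(1) = 7
Line 3: bamboo(2) + flies(1) + like(1) + shoe(1) = 5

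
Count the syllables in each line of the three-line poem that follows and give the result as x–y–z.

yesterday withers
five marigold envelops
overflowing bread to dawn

Line 1: "yesterday withers": 3+2 = 5
Line 2: "five marigold envelops": 1+3+3 = 7
Line 3: "overflowing bread to dawn": 4+1+1+1 = 7

5–7–7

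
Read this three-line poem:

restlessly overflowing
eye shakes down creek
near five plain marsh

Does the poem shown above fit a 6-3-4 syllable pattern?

Line 1: restlessly (3), overflowing (4) → 7 (expected 6)
Line 2: eye (1), shakes (1), down (1), creek (1) → 4 (expected 3)
Line 3: near (1), five (1), plain (1), marsh (1) → 4 ✓

No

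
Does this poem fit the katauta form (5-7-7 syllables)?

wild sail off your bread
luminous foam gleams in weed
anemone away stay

Yes

Line 1: "wild sail off your bread": 1+1+1+1+1 = 5 ✓
Line 2: "luminous foam gleams in weed": 3+1+1+1+1 = 7 ✓
Line 3: "anemone away stay": 4+2+1 = 7 ✓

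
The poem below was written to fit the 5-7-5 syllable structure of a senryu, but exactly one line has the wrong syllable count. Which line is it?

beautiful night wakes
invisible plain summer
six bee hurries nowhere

Line 3

Line 1: beautiful (3), night (1), wakes (1) → 5 ✓
Line 2: invisible (4), plain (1), summer (2) → 7 ✓
Line 3: six (1), bee (1), hurries (2), nowhere (2) → 6 (expected 5)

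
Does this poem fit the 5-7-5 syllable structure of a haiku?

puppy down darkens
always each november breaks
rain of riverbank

Line 1: "puppy down darkens": 2+1+2 = 5 ✓
Line 2: "always each november breaks": 2+1+3+1 = 7 ✓
Line 3: "rain of riverbank": 1+1+3 = 5 ✓

Yes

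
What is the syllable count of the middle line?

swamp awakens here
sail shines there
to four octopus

The middle line: sail(1) + shines(1) + there(1) = 3

3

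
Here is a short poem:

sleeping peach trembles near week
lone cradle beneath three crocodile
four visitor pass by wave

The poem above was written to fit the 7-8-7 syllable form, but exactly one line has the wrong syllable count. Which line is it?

Line 1: "sleeping peach trembles near week": 2+1+2+1+1 = 7 ✓
Line 2: "lone cradle beneath three crocodile": 1+2+2+1+3 = 9 (expected 8)
Line 3: "four visitor pass by wave": 1+3+1+1+1 = 7 ✓

The second line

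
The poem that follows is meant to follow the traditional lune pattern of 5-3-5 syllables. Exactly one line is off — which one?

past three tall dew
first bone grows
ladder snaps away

Line 1: past (1), three (1), tall (1), dew (1) → 4 (expected 5)
Line 2: first (1), bone (1), grows (1) → 3 ✓
Line 3: ladder (2), snaps (1), away (2) → 5 ✓

The first line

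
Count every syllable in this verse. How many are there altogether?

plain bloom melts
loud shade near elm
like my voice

10

Line 1: "plain bloom melts": 1+1+1 = 3
Line 2: "loud shade near elm": 1+1+1+1 = 4
Line 3: "like my voice": 1+1+1 = 3
Total: 3 + 4 + 3 = 10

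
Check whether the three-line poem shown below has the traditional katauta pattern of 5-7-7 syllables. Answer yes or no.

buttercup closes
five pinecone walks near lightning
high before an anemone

No

Line 1: buttercup (3), closes (2) → 5 ✓
Line 2: five (1), pinecone (2), walks (1), near (1), lightning (2) → 7 ✓
Line 3: high (1), before (2), an (1), anemone (4) → 8 (expected 7)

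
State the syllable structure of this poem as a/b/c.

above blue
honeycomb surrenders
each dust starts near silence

Line 1: above(2) + blue(1) = 3
Line 2: honeycomb(3) + surrenders(3) = 6
Line 3: each(1) + dust(1) + starts(1) + near(1) + silence(2) = 6

3/6/6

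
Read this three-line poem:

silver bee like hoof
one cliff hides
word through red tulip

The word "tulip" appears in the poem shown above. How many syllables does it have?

"tulip" has 2 syllables.

2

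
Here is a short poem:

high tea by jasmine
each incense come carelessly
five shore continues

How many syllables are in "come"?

1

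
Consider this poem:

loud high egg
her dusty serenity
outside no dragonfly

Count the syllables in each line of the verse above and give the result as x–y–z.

3–7–6

Line 1: loud(1) + high(1) + egg(1) = 3
Line 2: her(1) + dusty(2) + serenity(4) = 7
Line 3: outside(2) + no(1) + dragonfly(3) = 6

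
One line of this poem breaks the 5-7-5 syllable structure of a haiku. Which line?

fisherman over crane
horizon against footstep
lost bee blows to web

Line 1: "fisherman over crane": 3+2+1 = 6 (expected 5)
Line 2: "horizon against footstep": 3+2+2 = 7 ✓
Line 3: "lost bee blows to web": 1+1+1+1+1 = 5 ✓

Line 1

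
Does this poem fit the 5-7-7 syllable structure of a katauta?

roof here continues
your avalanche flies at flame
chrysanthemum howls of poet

No

Line 1: roof (1), here (1), continues (3) → 5 ✓
Line 2: your (1), avalanche (3), flies (1), at (1), flame (1) → 7 ✓
Line 3: chrysanthemum (4), howls (1), of (1), poet (2) → 8 (expected 7)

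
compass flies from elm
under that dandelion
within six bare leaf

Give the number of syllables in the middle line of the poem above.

7

The middle line: "under that dandelion": 2+1+4 = 7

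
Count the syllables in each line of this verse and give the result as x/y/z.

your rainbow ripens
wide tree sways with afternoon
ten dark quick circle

Line 1: your (1), rainbow (2), ripens (2) → 5
Line 2: wide (1), tree (1), sways (1), with (1), afternoon (3) → 7
Line 3: ten (1), dark (1), quick (1), circle (2) → 5

5/7/5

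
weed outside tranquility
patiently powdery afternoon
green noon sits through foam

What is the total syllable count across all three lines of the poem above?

21

Line 1: weed (1), outside (2), tranquility (4) → 7
Line 2: patiently (3), powdery (3), afternoon (3) → 9
Line 3: green (1), noon (1), sits (1), through (1), foam (1) → 5
Total: 7 + 9 + 5 = 21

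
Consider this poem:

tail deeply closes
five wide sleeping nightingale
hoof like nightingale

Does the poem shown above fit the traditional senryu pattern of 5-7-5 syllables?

Line 1: "tail deeply closes": 1+2+2 = 5 ✓
Line 2: "five wide sleeping nightingale": 1+1+2+3 = 7 ✓
Line 3: "hoof like nightingale": 1+1+3 = 5 ✓

Yes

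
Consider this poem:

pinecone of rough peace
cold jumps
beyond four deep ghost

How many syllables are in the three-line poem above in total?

Line 1: pinecone (2), of (1), rough (1), peace (1) → 5
Line 2: cold (1), jumps (1) → 2
Line 3: beyond (2), four (1), deep (1), ghost (1) → 5
Total: 5 + 2 + 5 = 12

12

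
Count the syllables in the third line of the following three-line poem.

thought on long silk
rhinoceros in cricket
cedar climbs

The third line: cedar (2), climbs (1) → 3

3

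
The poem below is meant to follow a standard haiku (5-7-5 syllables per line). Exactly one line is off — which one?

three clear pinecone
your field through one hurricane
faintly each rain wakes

Line 1

Line 1: "three clear pinecone": 1+1+2 = 4 (expected 5)
Line 2: "your field through one hurricane": 1+1+1+1+3 = 7 ✓
Line 3: "faintly each rain wakes": 2+1+1+1 = 5 ✓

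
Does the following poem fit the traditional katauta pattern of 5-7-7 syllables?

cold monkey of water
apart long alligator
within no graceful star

Line 1: cold(1) + monkey(2) + of(1) + water(2) = 6 (expected 5)
Line 2: apart(2) + long(1) + alligator(4) = 7 ✓
Line 3: within(2) + no(1) + graceful(2) + star(1) = 6 (expected 7)

No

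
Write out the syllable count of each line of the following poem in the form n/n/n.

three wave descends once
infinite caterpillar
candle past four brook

Line 1: three(1) + wave(1) + descends(2) + once(1) = 5
Line 2: infinite(3) + caterpillar(4) = 7
Line 3: candle(2) + past(1) + four(1) + brook(1) = 5

5/7/5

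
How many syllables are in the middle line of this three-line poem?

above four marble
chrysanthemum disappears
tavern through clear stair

The middle line: chrysanthemum(4) + disappears(3) = 7

7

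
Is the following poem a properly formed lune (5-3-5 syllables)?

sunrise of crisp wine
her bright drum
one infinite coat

Yes

Line 1: sunrise (2), of (1), crisp (1), wine (1) → 5 ✓
Line 2: her (1), bright (1), drum (1) → 3 ✓
Line 3: one (1), infinite (3), coat (1) → 5 ✓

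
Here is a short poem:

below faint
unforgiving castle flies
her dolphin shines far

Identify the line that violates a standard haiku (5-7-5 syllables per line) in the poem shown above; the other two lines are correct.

The first line

Line 1: below (2), faint (1) → 3 (expected 5)
Line 2: unforgiving (4), castle (2), flies (1) → 7 ✓
Line 3: her (1), dolphin (2), shines (1), far (1) → 5 ✓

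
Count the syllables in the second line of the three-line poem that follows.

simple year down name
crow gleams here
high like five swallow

The second line: "crow gleams here": 1+1+1 = 3

3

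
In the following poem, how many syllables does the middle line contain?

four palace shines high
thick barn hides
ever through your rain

The middle line: thick(1) + barn(1) + hides(1) = 3

3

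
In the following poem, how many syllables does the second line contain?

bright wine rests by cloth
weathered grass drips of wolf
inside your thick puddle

6

The second line: "weathered grass drips of wolf": 2+1+1+1+1 = 6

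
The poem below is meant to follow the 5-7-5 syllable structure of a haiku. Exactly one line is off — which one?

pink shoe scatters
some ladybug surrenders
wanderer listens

Line 1: pink(1) + shoe(1) + scatters(2) = 4 (expected 5)
Line 2: some(1) + ladybug(3) + surrenders(3) = 7 ✓
Line 3: wanderer(3) + listens(2) = 5 ✓

The first line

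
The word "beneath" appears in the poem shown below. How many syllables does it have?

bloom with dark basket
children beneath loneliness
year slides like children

2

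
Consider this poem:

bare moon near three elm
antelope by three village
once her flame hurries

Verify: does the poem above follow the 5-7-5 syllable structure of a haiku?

Yes

Line 1: bare (1), moon (1), near (1), three (1), elm (1) → 5 ✓
Line 2: antelope (3), by (1), three (1), village (2) → 7 ✓
Line 3: once (1), her (1), flame (1), hurries (2) → 5 ✓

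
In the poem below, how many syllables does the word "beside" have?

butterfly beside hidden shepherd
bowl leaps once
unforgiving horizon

2

"beside" has 2 syllables.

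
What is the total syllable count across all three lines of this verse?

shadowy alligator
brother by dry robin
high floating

Line 1: "shadowy alligator": 3+4 = 7
Line 2: "brother by dry robin": 2+1+1+2 = 6
Line 3: "high floating": 1+2 = 3
Total: 7 + 6 + 3 = 16

16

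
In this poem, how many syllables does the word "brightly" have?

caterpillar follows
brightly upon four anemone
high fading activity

2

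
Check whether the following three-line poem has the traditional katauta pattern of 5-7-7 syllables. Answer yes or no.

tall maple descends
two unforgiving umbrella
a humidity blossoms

No

Line 1: "tall maple descends": 1+2+2 = 5 ✓
Line 2: "two unforgiving umbrella": 1+4+3 = 8 (expected 7)
Line 3: "a humidity blossoms": 1+4+2 = 7 ✓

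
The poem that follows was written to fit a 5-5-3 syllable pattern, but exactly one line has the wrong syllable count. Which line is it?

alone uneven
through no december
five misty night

The third line

Line 1: alone (2), uneven (3) → 5 ✓
Line 2: through (1), no (1), december (3) → 5 ✓
Line 3: five (1), misty (2), night (1) → 4 (expected 3)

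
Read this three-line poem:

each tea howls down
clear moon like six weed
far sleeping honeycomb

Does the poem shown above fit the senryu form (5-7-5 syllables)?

No

Line 1: "each tea howls down": 1+1+1+1 = 4 (expected 5)
Line 2: "clear moon like six weed": 1+1+1+1+1 = 5 (expected 7)
Line 3: "far sleeping honeycomb": 1+2+3 = 6 (expected 5)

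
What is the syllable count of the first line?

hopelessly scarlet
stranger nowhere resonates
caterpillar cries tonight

5

The first line: hopelessly (3), scarlet (2) → 5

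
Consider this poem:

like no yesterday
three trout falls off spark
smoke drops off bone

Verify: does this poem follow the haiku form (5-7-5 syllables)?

No

Line 1: like(1) + no(1) + yesterday(3) = 5 ✓
Line 2: three(1) + trout(1) + falls(1) + off(1) + spark(1) = 5 (expected 7)
Line 3: smoke(1) + drops(1) + off(1) + bone(1) = 4 (expected 5)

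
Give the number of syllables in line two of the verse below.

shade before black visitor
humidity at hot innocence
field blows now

9

Line two: humidity(4) + at(1) + hot(1) + innocence(3) = 9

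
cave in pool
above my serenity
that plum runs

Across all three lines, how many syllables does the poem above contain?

13

Line 1: "cave in pool": 1+1+1 = 3
Line 2: "above my serenity": 2+1+4 = 7
Line 3: "that plum runs": 1+1+1 = 3
Total: 3 + 7 + 3 = 13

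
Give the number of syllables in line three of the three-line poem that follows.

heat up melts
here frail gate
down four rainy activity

Line three: down(1) + four(1) + rainy(2) + activity(4) = 8

8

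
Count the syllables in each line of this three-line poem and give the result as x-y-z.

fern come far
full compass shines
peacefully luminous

3-4-6

Line 1: fern (1), come (1), far (1) → 3
Line 2: full (1), compass (2), shines (1) → 4
Line 3: peacefully (3), luminous (3) → 6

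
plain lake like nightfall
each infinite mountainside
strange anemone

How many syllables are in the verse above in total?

Line 1: plain (1), lake (1), like (1), nightfall (2) → 5
Line 2: each (1), infinite (3), mountainside (3) → 7
Line 3: strange (1), anemone (4) → 5
Total: 5 + 7 + 5 = 17

17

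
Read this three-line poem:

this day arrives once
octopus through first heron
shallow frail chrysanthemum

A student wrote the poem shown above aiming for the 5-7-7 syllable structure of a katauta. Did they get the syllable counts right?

Yes

Line 1: this (1), day (1), arrives (2), once (1) → 5 ✓
Line 2: octopus (3), through (1), first (1), heron (2) → 7 ✓
Line 3: shallow (2), frail (1), chrysanthemum (4) → 7 ✓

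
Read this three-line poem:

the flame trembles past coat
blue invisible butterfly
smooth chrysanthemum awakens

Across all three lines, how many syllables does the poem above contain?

Line 1: the (1), flame (1), trembles (2), past (1), coat (1) → 6
Line 2: blue (1), invisible (4), butterfly (3) → 8
Line 3: smooth (1), chrysanthemum (4), awakens (3) → 8
Total: 6 + 8 + 8 = 22

22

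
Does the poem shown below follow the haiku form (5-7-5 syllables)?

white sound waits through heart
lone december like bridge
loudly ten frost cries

No

Line 1: white (1), sound (1), waits (1), through (1), heart (1) → 5 ✓
Line 2: lone (1), december (3), like (1), bridge (1) → 6 (expected 7)
Line 3: loudly (2), ten (1), frost (1), cries (1) → 5 ✓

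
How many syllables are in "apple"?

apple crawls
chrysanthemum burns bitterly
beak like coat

"apple" has 2 syllables.

2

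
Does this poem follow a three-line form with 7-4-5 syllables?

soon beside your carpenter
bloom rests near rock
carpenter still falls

Yes

Line 1: "soon beside your carpenter": 1+2+1+3 = 7 ✓
Line 2: "bloom rests near rock": 1+1+1+1 = 4 ✓
Line 3: "carpenter still falls": 3+1+1 = 5 ✓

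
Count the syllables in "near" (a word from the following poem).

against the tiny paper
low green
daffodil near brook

"near" has 1 syllable.

1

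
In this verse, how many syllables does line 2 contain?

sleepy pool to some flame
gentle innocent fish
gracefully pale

Line 2: gentle(2) + innocent(3) + fish(1) = 6

6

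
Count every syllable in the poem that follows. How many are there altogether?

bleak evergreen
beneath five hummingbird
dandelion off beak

16

Line 1: "bleak evergreen": 1+3 = 4
Line 2: "beneath five hummingbird": 2+1+3 = 6
Line 3: "dandelion off beak": 4+1+1 = 6
Total: 4 + 6 + 6 = 16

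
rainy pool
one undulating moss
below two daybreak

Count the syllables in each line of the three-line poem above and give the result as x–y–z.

3–6–5

Line 1: rainy(2) + pool(1) = 3
Line 2: one(1) + undulating(4) + moss(1) = 6
Line 3: below(2) + two(1) + daybreak(2) = 5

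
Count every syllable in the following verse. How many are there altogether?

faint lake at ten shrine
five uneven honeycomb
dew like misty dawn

Line 1: faint (1), lake (1), at (1), ten (1), shrine (1) → 5
Line 2: five (1), uneven (3), honeycomb (3) → 7
Line 3: dew (1), like (1), misty (2), dawn (1) → 5
Total: 5 + 7 + 5 = 17

17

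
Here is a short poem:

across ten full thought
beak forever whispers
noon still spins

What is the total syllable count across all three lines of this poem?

14

Line 1: across(2) + ten(1) + full(1) + thought(1) = 5
Line 2: beak(1) + forever(3) + whispers(2) = 6
Line 3: noon(1) + still(1) + spins(1) = 3
Total: 5 + 6 + 3 = 14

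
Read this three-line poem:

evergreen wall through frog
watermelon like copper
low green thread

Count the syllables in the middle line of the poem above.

The middle line: "watermelon like copper": 4+1+2 = 7

7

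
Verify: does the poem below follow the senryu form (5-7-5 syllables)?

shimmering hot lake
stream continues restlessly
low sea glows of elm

Yes

Line 1: shimmering (3), hot (1), lake (1) → 5 ✓
Line 2: stream (1), continues (3), restlessly (3) → 7 ✓
Line 3: low (1), sea (1), glows (1), of (1), elm (1) → 5 ✓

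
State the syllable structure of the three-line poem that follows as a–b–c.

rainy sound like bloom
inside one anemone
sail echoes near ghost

Line 1: rainy (2), sound (1), like (1), bloom (1) → 5
Line 2: inside (2), one (1), anemone (4) → 7
Line 3: sail (1), echoes (2), near (1), ghost (1) → 5

5–7–5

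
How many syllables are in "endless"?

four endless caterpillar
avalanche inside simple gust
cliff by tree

2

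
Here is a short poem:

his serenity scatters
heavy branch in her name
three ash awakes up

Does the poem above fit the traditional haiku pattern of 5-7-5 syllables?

No

Line 1: his (1), serenity (4), scatters (2) → 7 (expected 5)
Line 2: heavy (2), branch (1), in (1), her (1), name (1) → 6 (expected 7)
Line 3: three (1), ash (1), awakes (2), up (1) → 5 ✓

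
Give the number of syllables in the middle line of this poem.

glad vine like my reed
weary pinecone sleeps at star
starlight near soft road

The middle line: "weary pinecone sleeps at star": 2+2+1+1+1 = 7

7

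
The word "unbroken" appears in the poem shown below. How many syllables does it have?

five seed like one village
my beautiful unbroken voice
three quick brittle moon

3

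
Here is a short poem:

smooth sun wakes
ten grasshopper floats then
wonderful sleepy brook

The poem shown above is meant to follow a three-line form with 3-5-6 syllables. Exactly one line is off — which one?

The second line

Line 1: smooth(1) + sun(1) + wakes(1) = 3 ✓
Line 2: ten(1) + grasshopper(3) + floats(1) + then(1) = 6 (expected 5)
Line 3: wonderful(3) + sleepy(2) + brook(1) = 6 ✓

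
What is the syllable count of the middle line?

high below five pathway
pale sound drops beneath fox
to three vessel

6

The middle line: "pale sound drops beneath fox": 1+1+1+2+1 = 6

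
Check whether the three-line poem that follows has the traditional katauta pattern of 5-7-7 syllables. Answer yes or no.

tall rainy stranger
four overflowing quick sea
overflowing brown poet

Yes

Line 1: tall(1) + rainy(2) + stranger(2) = 5 ✓
Line 2: four(1) + overflowing(4) + quick(1) + sea(1) = 7 ✓
Line 3: overflowing(4) + brown(1) + poet(2) = 7 ✓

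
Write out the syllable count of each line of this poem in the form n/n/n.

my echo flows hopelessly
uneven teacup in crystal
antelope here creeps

Line 1: my (1), echo (2), flows (1), hopelessly (3) → 7
Line 2: uneven (3), teacup (2), in (1), crystal (2) → 8
Line 3: antelope (3), here (1), creeps (1) → 5

7/8/5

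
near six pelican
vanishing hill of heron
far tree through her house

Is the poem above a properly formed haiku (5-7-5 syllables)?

Line 1: near (1), six (1), pelican (3) → 5 ✓
Line 2: vanishing (3), hill (1), of (1), heron (2) → 7 ✓
Line 3: far (1), tree (1), through (1), her (1), house (1) → 5 ✓

Yes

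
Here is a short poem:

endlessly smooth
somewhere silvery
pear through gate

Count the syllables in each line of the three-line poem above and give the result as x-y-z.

Line 1: "endlessly smooth": 3+1 = 4
Line 2: "somewhere silvery": 2+3 = 5
Line 3: "pear through gate": 1+1+1 = 3

4-5-3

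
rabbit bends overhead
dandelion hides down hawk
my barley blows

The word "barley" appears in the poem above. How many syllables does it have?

"barley" has 2 syllables.

2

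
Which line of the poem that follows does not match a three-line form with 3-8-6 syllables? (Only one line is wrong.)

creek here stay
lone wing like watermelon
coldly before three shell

The second line

Line 1: creek (1), here (1), stay (1) → 3 ✓
Line 2: lone (1), wing (1), like (1), watermelon (4) → 7 (expected 8)
Line 3: coldly (2), before (2), three (1), shell (1) → 6 ✓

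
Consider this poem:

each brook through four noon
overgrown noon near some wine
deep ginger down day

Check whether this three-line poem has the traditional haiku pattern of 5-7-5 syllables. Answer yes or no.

Line 1: "each brook through four noon": 1+1+1+1+1 = 5 ✓
Line 2: "overgrown noon near some wine": 3+1+1+1+1 = 7 ✓
Line 3: "deep ginger down day": 1+2+1+1 = 5 ✓

Yes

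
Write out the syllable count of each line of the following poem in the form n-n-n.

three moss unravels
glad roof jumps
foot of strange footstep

5-3-5

Line 1: three (1), moss (1), unravels (3) → 5
Line 2: glad (1), roof (1), jumps (1) → 3
Line 3: foot (1), of (1), strange (1), footstep (2) → 5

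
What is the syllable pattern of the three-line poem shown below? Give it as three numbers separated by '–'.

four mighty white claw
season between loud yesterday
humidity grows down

5–8–6

Line 1: "four mighty white claw": 1+2+1+1 = 5
Line 2: "season between loud yesterday": 2+2+1+3 = 8
Line 3: "humidity grows down": 4+1+1 = 6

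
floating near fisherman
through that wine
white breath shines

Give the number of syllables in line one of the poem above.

6

Line one: floating (2), near (1), fisherman (3) → 6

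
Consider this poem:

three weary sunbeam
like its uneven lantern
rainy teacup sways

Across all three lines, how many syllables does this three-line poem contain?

17

Line 1: three (1), weary (2), sunbeam (2) → 5
Line 2: like (1), its (1), uneven (3), lantern (2) → 7
Line 3: rainy (2), teacup (2), sways (1) → 5
Total: 5 + 7 + 5 = 17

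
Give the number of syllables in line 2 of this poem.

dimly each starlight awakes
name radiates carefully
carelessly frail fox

7

Line 2: name(1) + radiates(3) + carefully(3) = 7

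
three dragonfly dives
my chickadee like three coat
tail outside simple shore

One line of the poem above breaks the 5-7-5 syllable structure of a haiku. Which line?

Line 3

Line 1: "three dragonfly dives": 1+3+1 = 5 ✓
Line 2: "my chickadee like three coat": 1+3+1+1+1 = 7 ✓
Line 3: "tail outside simple shore": 1+2+2+1 = 6 (expected 5)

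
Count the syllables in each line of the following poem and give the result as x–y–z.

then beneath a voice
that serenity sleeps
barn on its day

Line 1: then(1) + beneath(2) + a(1) + voice(1) = 5
Line 2: that(1) + serenity(4) + sleeps(1) = 6
Line 3: barn(1) + on(1) + its(1) + day(1) = 4

5–6–4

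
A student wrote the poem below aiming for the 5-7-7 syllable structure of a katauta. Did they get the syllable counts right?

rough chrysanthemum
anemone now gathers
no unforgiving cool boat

Yes

Line 1: "rough chrysanthemum": 1+4 = 5 ✓
Line 2: "anemone now gathers": 4+1+2 = 7 ✓
Line 3: "no unforgiving cool boat": 1+4+1+1 = 7 ✓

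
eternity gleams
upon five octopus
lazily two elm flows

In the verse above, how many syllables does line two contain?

Line two: "upon five octopus": 2+1+3 = 6

6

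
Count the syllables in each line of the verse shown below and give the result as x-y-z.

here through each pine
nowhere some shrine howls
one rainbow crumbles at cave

Line 1: "here through each pine": 1+1+1+1 = 4
Line 2: "nowhere some shrine howls": 2+1+1+1 = 5
Line 3: "one rainbow crumbles at cave": 1+2+2+1+1 = 7

4-5-7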